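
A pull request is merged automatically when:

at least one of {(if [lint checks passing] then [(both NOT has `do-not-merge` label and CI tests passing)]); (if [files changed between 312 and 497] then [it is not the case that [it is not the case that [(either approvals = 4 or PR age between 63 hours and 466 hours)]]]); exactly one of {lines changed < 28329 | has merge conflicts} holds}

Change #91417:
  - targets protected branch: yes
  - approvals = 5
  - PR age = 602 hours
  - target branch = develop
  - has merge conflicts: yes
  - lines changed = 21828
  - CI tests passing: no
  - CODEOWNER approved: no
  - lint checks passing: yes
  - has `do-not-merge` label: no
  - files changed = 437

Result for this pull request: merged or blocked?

Blocked

Atomic conditions:
  lint checks passing: yes → true
  NOT has `do-not-merge` label: no → true
  CI tests passing: no → false
  files changed between 312 and 497: 437 in [312, 497] is true
  approvals = 4: 5 == 4 is false
  PR age between 63 hours and 466 hours: 602 in [63, 466] is false
  lines changed < 28329: 21828 < 28329 is true
  has merge conflicts: yes → true
Combine:
[1.2] true AND false = false
[1] true → false = false
[2.2.1.1] false OR false = false
[2.2.1] NOT false = true
[2.2] NOT true = false
[2] true → false = false
[3] exactly-one(true, true) = false
[root] false OR false OR false = false
Overall: false → blocked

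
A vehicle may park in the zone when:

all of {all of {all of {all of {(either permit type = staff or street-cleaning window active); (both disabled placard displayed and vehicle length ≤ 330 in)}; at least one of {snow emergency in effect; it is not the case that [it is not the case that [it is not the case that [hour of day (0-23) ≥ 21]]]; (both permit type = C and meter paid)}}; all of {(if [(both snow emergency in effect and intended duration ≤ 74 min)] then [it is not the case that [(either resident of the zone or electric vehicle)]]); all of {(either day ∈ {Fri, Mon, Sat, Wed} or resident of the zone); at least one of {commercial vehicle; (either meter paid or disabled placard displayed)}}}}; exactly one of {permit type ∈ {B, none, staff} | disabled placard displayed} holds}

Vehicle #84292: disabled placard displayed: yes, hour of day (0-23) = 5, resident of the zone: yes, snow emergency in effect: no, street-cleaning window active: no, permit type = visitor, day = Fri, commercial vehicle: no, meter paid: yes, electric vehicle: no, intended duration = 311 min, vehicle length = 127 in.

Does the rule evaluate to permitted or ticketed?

Ticketed

Atomic conditions:
  permit type = staff: visitor == staff is false
  street-cleaning window active: no → false
  disabled placard displayed: yes → true
  vehicle length ≤ 330 in: 127 ≤ 330 is true
  snow emergency in effect: no → false
  hour of day (0-23) ≥ 21: 5 ≥ 21 is false
  permit type = C: visitor == C is false
  meter paid: yes → true
  intended duration ≤ 74 min: 311 ≤ 74 is false
  resident of the zone: yes → true
  electric vehicle: no → false
  day ∈ {Fri, Mon, Sat, Wed}: Fri is in the set → true
  commercial vehicle: no → false
  permit type ∈ {B, none, staff}: visitor is not in the set → false
Combine:
[1.1.1.1] false OR false = false
[1.1.1.2] true AND true = true
[1.1.1] false AND true = false
[1.1.2.2.1.1] NOT false = true
[1.1.2.2.1] NOT true = false
[1.1.2.2] NOT false = true
[1.1.2.3] false AND true = false
[1.1.2] false OR true OR false = true
[1.1] false AND true = false
[1.2.1.1] false AND false = false
[1.2.1.2.1] true OR false = true
[1.2.1.2] NOT true = false
[1.2.1] false → false (antecedent false ⇒ implication holds) = true
[1.2.2.1] true OR true = true
[1.2.2.2.2] true OR true = true
[1.2.2.2] false OR true = true
[1.2.2] true AND true = true
[1.2] true AND true = true
[1] false AND true = false
[2] exactly-one(false, true) = true
[root] false AND true = false
Overall: false → ticketed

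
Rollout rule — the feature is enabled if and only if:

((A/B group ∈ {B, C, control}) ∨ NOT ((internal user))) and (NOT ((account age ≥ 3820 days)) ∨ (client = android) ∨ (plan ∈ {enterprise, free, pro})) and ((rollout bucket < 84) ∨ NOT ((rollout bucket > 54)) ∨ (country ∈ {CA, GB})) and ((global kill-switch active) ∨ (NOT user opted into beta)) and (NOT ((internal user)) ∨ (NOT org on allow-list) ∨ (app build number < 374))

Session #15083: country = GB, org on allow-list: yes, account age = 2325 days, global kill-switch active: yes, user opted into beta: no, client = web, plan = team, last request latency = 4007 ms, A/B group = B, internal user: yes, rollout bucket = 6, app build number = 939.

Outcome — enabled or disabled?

Disabled

Atomic conditions:
  A/B group ∈ {B, C, control}: B is in the set → true
  internal user: yes → true
  account age ≥ 3820 days: 2325 ≥ 3820 is false
  client = android: web == android is false
  plan ∈ {enterprise, free, pro}: team is not in the set → false
  rollout bucket < 84: 6 < 84 is true
  rollout bucket > 54: 6 > 54 is false
  country ∈ {CA, GB}: GB is in the set → true
  global kill-switch active: yes → true
  NOT user opted into beta: no → true
  NOT org on allow-list: yes → false
  app build number < 374: 939 < 374 is false
Combine:
[1.2] NOT true = false
[1] true OR false = true
[2.1] NOT false = true
[2] true OR false OR false = true
[3.2] NOT false = true
[3] true OR true OR true = true
[4] true OR true = true
[5.1] NOT true = false
[5] false OR false OR false = false
[root] true AND true AND true AND true AND false = false
Overall: false → disabled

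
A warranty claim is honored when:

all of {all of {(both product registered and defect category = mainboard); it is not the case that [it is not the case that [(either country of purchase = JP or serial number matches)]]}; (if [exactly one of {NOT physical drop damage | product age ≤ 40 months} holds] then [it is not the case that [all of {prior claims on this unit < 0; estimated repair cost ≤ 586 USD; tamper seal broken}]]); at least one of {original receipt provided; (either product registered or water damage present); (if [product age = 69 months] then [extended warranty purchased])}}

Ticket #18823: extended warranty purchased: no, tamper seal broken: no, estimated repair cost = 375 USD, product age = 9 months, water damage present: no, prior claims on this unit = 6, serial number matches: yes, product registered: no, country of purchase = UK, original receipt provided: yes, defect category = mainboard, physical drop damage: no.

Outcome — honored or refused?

Refused

Atomic conditions:
  product registered: no → false
  defect category = mainboard: mainboard == mainboard is true
  country of purchase = JP: UK == JP is false
  serial number matches: yes → true
  NOT physical drop damage: no → true
  product age ≤ 40 months: 9 ≤ 40 is true
  prior claims on this unit < 0: 6 < 0 is false
  estimated repair cost ≤ 586 USD: 375 ≤ 586 is true
  tamper seal broken: no → false
  original receipt provided: yes → true
  water damage present: no → false
  product age = 69 months: 9 == 69 is false
  extended warranty purchased: no → false
Combine:
[1.1] false AND true = false
[1.2.1.1] false OR true = true
[1.2.1] NOT true = false
[1.2] NOT false = true
[1] false AND true = false
[2.1] exactly-one(true, true) = false
[2.2.1] false AND true AND false = false
[2.2] NOT false = true
[2] false → true (antecedent false ⇒ implication holds) = true
[3.2] false OR false = false
[3.3] false → false (antecedent false ⇒ implication holds) = true
[3] true OR false OR true = true
[root] false AND true AND true = false
Overall: false → refused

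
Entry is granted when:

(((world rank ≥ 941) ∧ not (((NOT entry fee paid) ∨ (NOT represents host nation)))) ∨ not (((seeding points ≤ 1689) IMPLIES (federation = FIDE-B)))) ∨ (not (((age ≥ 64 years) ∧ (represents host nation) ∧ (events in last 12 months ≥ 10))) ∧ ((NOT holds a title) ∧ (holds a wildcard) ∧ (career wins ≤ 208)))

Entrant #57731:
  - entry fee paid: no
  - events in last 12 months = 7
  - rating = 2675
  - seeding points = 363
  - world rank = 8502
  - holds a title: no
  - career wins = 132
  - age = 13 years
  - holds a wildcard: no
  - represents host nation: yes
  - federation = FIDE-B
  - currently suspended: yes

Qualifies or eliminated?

Atomic conditions:
  world rank ≥ 941: 8502 ≥ 941 is true
  NOT entry fee paid: no → true
  NOT represents host nation: yes → false
  seeding points ≤ 1689: 363 ≤ 1689 is true
  federation = FIDE-B: FIDE-B == FIDE-B is true
  age ≥ 64 years: 13 ≥ 64 is false
  represents host nation: yes → true
  events in last 12 months ≥ 10: 7 ≥ 10 is false
  NOT holds a title: no → true
  holds a wildcard: no → false
  career wins ≤ 208: 132 ≤ 208 is true
Combine:
[1.1.2.1] true OR false = true
[1.1.2] NOT true = false
[1.1] true AND false = false
[1.2.1] true → true = true
[1.2] NOT true = false
[1] false OR false = false
[2.1.1] false AND true AND false = false
[2.1] NOT false = true
[2.2] true AND false AND true = false
[2] true AND false = false
[root] false OR false = false
Overall: false → eliminated

Eliminated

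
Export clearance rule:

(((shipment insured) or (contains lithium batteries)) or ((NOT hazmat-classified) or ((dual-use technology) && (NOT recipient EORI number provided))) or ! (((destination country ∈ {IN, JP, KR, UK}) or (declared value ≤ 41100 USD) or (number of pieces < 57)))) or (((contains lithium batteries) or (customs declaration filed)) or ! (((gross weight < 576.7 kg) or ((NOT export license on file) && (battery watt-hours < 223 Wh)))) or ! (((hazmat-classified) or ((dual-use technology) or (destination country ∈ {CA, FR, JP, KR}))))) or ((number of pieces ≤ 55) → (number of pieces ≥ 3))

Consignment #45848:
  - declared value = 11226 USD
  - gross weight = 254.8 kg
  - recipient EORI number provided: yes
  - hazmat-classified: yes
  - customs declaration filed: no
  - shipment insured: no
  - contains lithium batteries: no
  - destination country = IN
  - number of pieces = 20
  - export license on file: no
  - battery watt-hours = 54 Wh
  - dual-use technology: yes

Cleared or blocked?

Cleared

Atomic conditions:
  shipment insured: no → false
  contains lithium batteries: no → false
  NOT hazmat-classified: yes → false
  dual-use technology: yes → true
  NOT recipient EORI number provided: yes → false
  destination country ∈ {IN, JP, KR, UK}: IN is in the set → true
  declared value ≤ 41100 USD: 11226 ≤ 41100 is true
  number of pieces < 57: 20 < 57 is true
  customs declaration filed: no → false
  gross weight < 576.7 kg: 254.8 < 576.7 is true
  NOT export license on file: no → true
  battery watt-hours < 223 Wh: 54 < 223 is true
  hazmat-classified: yes → true
  destination country ∈ {CA, FR, JP, KR}: IN is not in the set → false
  number of pieces ≤ 55: 20 ≤ 55 is true
  number of pieces ≥ 3: 20 ≥ 3 is true
Combine:
[1.1] false OR false = false
[1.2.2] true AND false = false
[1.2] false OR false = false
[1.3.1] true OR true OR true = true
[1.3] NOT true = false
[1] false OR false OR false = false
[2.1] false OR false = false
[2.2.1.2] true AND true = true
[2.2.1] true OR true = true
[2.2] NOT true = false
[2.3.1.2] true OR false = true
[2.3.1] true OR true = true
[2.3] NOT true = false
[2] false OR false OR false = false
[3] true → true = true
[root] false OR false OR true = true
Overall: true → cleared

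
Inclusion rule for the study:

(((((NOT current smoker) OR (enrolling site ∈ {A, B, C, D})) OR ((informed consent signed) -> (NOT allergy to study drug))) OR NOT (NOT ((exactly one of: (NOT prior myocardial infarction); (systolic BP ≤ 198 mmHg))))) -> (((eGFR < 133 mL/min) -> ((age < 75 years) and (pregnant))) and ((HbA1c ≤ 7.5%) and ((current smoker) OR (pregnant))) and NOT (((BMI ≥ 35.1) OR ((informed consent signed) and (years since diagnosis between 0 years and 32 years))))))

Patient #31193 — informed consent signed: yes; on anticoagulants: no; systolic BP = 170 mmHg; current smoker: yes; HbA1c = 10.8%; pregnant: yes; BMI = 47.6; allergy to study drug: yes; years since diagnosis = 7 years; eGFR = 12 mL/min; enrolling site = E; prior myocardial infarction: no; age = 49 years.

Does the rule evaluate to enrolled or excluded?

Enrolled

Atomic conditions:
  NOT current smoker: yes → false
  enrolling site ∈ {A, B, C, D}: E is not in the set → false
  informed consent signed: yes → true
  NOT allergy to study drug: yes → false
  NOT prior myocardial infarction: no → true
  systolic BP ≤ 198 mmHg: 170 ≤ 198 is true
  eGFR < 133 mL/min: 12 < 133 is true
  age < 75 years: 49 < 75 is true
  pregnant: yes → true
  HbA1c ≤ 7.5%: 10.8 ≤ 7.5 is false
  current smoker: yes → true
  BMI ≥ 35.1: 47.6 ≥ 35.1 is true
  years since diagnosis between 0 years and 32 years: 7 in [0, 32] is true
Combine:
[1.1.1] false OR false = false
[1.1.2] true → false = false
[1.1] false OR false = false
[1.2.1.1] exactly-one(true, true) = false
[1.2.1] NOT false = true
[1.2] NOT true = false
[1] false OR false = false
[2.1.2] true AND true = true
[2.1] true → true = true
[2.2.2] true OR true = true
[2.2] false AND true = false
[2.3.1.2] true AND true = true
[2.3.1] true OR true = true
[2.3] NOT true = false
[2] true AND false AND false = false
[root] false → false (antecedent false ⇒ implication holds) = true
Overall: true → enrolled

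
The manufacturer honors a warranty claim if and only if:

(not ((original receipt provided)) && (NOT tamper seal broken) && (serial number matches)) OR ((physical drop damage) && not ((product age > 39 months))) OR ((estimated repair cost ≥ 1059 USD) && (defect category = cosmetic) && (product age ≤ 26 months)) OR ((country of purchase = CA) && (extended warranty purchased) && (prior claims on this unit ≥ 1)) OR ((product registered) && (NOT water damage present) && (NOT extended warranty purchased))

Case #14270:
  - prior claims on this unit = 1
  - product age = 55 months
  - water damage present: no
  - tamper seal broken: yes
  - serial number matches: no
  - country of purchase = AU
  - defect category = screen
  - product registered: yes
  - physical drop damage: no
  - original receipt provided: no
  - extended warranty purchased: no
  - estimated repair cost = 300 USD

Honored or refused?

Atomic conditions:
  original receipt provided: no → false
  NOT tamper seal broken: yes → false
  serial number matches: no → false
  physical drop damage: no → false
  product age > 39 months: 55 > 39 is true
  estimated repair cost ≥ 1059 USD: 300 ≥ 1059 is false
  defect category = cosmetic: screen == cosmetic is false
  product age ≤ 26 months: 55 ≤ 26 is false
  country of purchase = CA: AU == CA is false
  extended warranty purchased: no → false
  prior claims on this unit ≥ 1: 1 ≥ 1 is true
  product registered: yes → true
  NOT water damage present: no → true
  NOT extended warranty purchased: no → true
Combine:
[1.1] NOT false = true
[1] true AND false AND false = false
[2.2] NOT true = false
[2] false AND false = false
[3] false AND false AND false = false
[4] false AND false AND true = false
[5] true AND true AND true = true
[root] false OR false OR false OR false OR true = true
Overall: true → honored

Honored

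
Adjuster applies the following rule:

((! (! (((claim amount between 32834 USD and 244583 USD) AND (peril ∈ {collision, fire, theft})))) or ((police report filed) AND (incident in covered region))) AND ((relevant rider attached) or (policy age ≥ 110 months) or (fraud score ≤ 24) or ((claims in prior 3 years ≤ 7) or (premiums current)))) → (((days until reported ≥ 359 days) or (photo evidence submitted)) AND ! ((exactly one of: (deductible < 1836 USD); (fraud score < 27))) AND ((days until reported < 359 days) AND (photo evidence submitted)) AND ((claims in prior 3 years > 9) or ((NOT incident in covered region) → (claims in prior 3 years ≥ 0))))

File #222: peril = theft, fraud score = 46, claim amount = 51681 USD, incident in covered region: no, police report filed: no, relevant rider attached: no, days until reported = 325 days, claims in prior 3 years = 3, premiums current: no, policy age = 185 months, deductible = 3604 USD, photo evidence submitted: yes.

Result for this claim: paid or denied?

Paid

Atomic conditions:
  claim amount between 32834 USD and 244583 USD: 51681 in [32834, 244583] is true
  peril ∈ {collision, fire, theft}: theft is in the set → true
  police report filed: no → false
  incident in covered region: no → false
  relevant rider attached: no → false
  policy age ≥ 110 months: 185 ≥ 110 is true
  fraud score ≤ 24: 46 ≤ 24 is false
  claims in prior 3 years ≤ 7: 3 ≤ 7 is true
  premiums current: no → false
  days until reported ≥ 359 days: 325 ≥ 359 is false
  photo evidence submitted: yes → true
  deductible < 1836 USD: 3604 < 1836 is false
  fraud score < 27: 46 < 27 is false
  days until reported < 359 days: 325 < 359 is true
  claims in prior 3 years > 9: 3 > 9 is false
  NOT incident in covered region: no → true
  claims in prior 3 years ≥ 0: 3 ≥ 0 is true
Combine:
[1.1.1.1.1] true AND true = true
[1.1.1.1] NOT true = false
[1.1.1] NOT false = true
[1.1.2] false AND false = false
[1.1] true OR false = true
[1.2.4] true OR false = true
[1.2] false OR true OR false OR true = true
[1] true AND true = true
[2.1] false OR true = true
[2.2.1] exactly-one(false, false) = false
[2.2] NOT false = true
[2.3] true AND true = true
[2.4.2] true → true = true
[2.4] false OR true = true
[2] true AND true AND true AND true = true
[root] true → true = true
Overall: true → paid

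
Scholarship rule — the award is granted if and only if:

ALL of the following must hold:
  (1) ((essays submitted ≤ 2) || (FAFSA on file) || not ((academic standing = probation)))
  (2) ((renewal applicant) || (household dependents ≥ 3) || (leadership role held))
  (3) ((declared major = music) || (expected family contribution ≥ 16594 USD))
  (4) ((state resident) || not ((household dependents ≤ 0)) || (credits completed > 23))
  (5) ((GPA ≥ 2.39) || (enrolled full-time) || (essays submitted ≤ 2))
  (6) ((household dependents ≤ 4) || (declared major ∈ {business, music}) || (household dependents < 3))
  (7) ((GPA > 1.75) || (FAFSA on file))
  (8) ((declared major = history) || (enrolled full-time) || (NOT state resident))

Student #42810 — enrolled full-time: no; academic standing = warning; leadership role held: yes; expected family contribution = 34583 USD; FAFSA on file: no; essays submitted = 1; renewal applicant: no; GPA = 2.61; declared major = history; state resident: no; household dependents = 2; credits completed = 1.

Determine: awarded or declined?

Atomic conditions:
  essays submitted ≤ 2: 1 ≤ 2 is true
  FAFSA on file: no → false
  academic standing = probation: warning == probation is false
  renewal applicant: no → false
  household dependents ≥ 3: 2 ≥ 3 is false
  leadership role held: yes → true
  declared major = music: history == music is false
  expected family contribution ≥ 16594 USD: 34583 ≥ 16594 is true
  state resident: no → false
  household dependents ≤ 0: 2 ≤ 0 is false
  credits completed > 23: 1 > 23 is false
  GPA ≥ 2.39: 2.61 ≥ 2.39 is true
  enrolled full-time: no → false
  household dependents ≤ 4: 2 ≤ 4 is true
  declared major ∈ {business, music}: history is not in the set → false
  household dependents < 3: 2 < 3 is true
  GPA > 1.75: 2.61 > 1.75 is true
  declared major = history: history == history is true
  NOT state resident: no → true
Combine:
[1.3] NOT false = true
[1] true OR false OR true = true
[2] false OR false OR true = true
[3] false OR true = true
[4.2] NOT false = true
[4] false OR true OR false = true
[5] true OR false OR true = true
[6] true OR false OR true = true
[7] true OR false = true
[8] true OR false OR true = true
[root] true AND true AND true AND true AND true AND true AND true AND true = true
Overall: true → awarded

Awarded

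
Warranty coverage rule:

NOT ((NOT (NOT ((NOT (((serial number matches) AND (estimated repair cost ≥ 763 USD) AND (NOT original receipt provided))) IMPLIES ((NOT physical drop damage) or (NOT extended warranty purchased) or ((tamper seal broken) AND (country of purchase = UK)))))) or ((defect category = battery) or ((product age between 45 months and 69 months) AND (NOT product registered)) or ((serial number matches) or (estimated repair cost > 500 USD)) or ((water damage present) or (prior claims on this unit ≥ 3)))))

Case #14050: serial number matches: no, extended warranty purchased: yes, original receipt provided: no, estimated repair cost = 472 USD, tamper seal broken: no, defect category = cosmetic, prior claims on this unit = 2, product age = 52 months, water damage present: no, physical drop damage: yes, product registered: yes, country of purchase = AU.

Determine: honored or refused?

Honored

Atomic conditions:
  serial number matches: no → false
  estimated repair cost ≥ 763 USD: 472 ≥ 763 is false
  NOT original receipt provided: no → true
  NOT physical drop damage: yes → false
  NOT extended warranty purchased: yes → false
  tamper seal broken: no → false
  country of purchase = UK: AU == UK is false
  defect category = battery: cosmetic == battery is false
  product age between 45 months and 69 months: 52 in [45, 69] is true
  NOT product registered: yes → false
  estimated repair cost > 500 USD: 472 > 500 is false
  water damage present: no → false
  prior claims on this unit ≥ 3: 2 ≥ 3 is false
Combine:
[1.1.1.1.1.1] false AND false AND true = false
[1.1.1.1.1] NOT false = true
[1.1.1.1.2.3] false AND false = false
[1.1.1.1.2] false OR false OR false = false
[1.1.1.1] true → false = false
[1.1.1] NOT false = true
[1.1] NOT true = false
[1.2.2] true AND false = false
[1.2.3] false OR false = false
[1.2.4] false OR false = false
[1.2] false OR false OR false OR false = false
[1] false OR false = false
[root] NOT false = true
Overall: true → honored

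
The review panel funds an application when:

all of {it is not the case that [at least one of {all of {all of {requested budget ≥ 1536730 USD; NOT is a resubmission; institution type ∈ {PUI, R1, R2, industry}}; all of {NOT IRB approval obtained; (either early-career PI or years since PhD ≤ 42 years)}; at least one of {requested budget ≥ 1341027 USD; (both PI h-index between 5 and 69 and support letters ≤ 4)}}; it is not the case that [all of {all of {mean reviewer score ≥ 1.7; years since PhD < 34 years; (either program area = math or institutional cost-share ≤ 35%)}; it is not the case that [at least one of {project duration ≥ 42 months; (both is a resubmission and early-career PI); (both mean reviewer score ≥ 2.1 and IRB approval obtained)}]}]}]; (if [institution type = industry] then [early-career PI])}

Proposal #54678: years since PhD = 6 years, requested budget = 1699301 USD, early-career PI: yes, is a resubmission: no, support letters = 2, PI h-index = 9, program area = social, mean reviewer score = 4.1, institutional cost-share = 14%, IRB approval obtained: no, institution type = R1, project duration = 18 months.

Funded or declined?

Declined

Atomic conditions:
  requested budget ≥ 1536730 USD: 1699301 ≥ 1536730 is true
  NOT is a resubmission: no → true
  institution type ∈ {PUI, R1, R2, industry}: R1 is in the set → true
  NOT IRB approval obtained: no → true
  early-career PI: yes → true
  years since PhD ≤ 42 years: 6 ≤ 42 is true
  requested budget ≥ 1341027 USD: 1699301 ≥ 1341027 is true
  PI h-index between 5 and 69: 9 in [5, 69] is true
  support letters ≤ 4: 2 ≤ 4 is true
  mean reviewer score ≥ 1.7: 4.1 ≥ 1.7 is true
  years since PhD < 34 years: 6 < 34 is true
  program area = math: social == math is false
  institutional cost-share ≤ 35%: 14 ≤ 35 is true
  project duration ≥ 42 months: 18 ≥ 42 is false
  is a resubmission: no → false
  mean reviewer score ≥ 2.1: 4.1 ≥ 2.1 is true
  IRB approval obtained: no → false
  institution type = industry: R1 == industry is false
Combine:
[1.1.1.1] true AND true AND true = true
[1.1.1.2.2] true OR true = true
[1.1.1.2] true AND true = true
[1.1.1.3.2] true AND true = true
[1.1.1.3] true OR true = true
[1.1.1] true AND true AND true = true
[1.1.2.1.1.3] false OR true = true
[1.1.2.1.1] true AND true AND true = true
[1.1.2.1.2.1.2] false AND true = false
[1.1.2.1.2.1.3] true AND false = false
[1.1.2.1.2.1] false OR false OR false = false
[1.1.2.1.2] NOT false = true
[1.1.2.1] true AND true = true
[1.1.2] NOT true = false
[1.1] true OR false = true
[1] NOT true = false
[2] false → true (antecedent false ⇒ implication holds) = true
[root] false AND true = false
Overall: false → declined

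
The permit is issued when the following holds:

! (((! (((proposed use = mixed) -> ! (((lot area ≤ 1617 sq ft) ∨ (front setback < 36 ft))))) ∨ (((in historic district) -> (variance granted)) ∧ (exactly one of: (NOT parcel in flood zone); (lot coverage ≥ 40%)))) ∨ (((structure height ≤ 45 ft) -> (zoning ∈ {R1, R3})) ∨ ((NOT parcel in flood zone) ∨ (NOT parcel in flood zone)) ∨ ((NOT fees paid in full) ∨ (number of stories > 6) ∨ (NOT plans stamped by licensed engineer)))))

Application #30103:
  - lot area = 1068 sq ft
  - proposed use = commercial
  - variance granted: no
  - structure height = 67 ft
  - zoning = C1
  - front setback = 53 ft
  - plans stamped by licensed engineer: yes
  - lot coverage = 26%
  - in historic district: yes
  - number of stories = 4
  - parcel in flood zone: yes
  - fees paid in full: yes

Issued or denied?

Denied

Atomic conditions:
  proposed use = mixed: commercial == mixed is false
  lot area ≤ 1617 sq ft: 1068 ≤ 1617 is true
  front setback < 36 ft: 53 < 36 is false
  in historic district: yes → true
  variance granted: no → false
  NOT parcel in flood zone: yes → false
  lot coverage ≥ 40%: 26 ≥ 40 is false
  structure height ≤ 45 ft: 67 ≤ 45 is false
  zoning ∈ {R1, R3}: C1 is not in the set → false
  NOT fees paid in full: yes → false
  number of stories > 6: 4 > 6 is false
  NOT plans stamped by licensed engineer: yes → false
Combine:
[1.1.1.1.2.1] true OR false = true
[1.1.1.1.2] NOT true = false
[1.1.1.1] false → false (antecedent false ⇒ implication holds) = true
[1.1.1] NOT true = false
[1.1.2.1] true → false = false
[1.1.2.2] exactly-one(false, false) = false
[1.1.2] false AND false = false
[1.1] false OR false = false
[1.2.1] false → false (antecedent false ⇒ implication holds) = true
[1.2.2] false OR false = false
[1.2.3] false OR false OR false = false
[1.2] true OR false OR false = true
[1] false OR true = true
[root] NOT true = false
Overall: false → denied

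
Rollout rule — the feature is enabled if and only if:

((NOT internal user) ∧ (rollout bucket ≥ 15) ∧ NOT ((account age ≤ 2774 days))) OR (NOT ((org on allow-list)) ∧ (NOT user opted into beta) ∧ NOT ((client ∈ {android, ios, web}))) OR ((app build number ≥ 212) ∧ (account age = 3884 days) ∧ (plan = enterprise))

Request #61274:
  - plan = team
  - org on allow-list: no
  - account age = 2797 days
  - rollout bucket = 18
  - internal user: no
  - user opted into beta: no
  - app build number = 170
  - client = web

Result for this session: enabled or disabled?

Enabled

Atomic conditions:
  NOT internal user: no → true
  rollout bucket ≥ 15: 18 ≥ 15 is true
  account age ≤ 2774 days: 2797 ≤ 2774 is false
  org on allow-list: no → false
  NOT user opted into beta: no → true
  client ∈ {android, ios, web}: web is in the set → true
  app build number ≥ 212: 170 ≥ 212 is false
  account age = 3884 days: 2797 == 3884 is false
  plan = enterprise: team == enterprise is false
Combine:
[1.3] NOT false = true
[1] true AND true AND true = true
[2.1] NOT false = true
[2.3] NOT true = false
[2] true AND true AND false = false
[3] false AND false AND false = false
[root] true OR false OR false = true
Overall: true → enabled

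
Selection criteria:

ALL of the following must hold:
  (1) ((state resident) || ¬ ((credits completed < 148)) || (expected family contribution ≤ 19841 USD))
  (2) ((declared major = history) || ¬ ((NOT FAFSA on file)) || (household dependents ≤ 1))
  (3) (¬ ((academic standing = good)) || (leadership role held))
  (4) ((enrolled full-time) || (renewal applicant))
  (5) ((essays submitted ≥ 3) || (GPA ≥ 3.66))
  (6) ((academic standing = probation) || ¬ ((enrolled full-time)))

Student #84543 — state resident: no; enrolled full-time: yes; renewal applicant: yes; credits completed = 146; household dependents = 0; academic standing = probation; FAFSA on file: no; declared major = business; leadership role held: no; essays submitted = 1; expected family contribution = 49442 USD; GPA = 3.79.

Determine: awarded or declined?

Atomic conditions:
  state resident: no → false
  credits completed < 148: 146 < 148 is true
  expected family contribution ≤ 19841 USD: 49442 ≤ 19841 is false
  declared major = history: business == history is false
  NOT FAFSA on file: no → true
  household dependents ≤ 1: 0 ≤ 1 is true
  academic standing = good: probation == good is false
  leadership role held: no → false
  enrolled full-time: yes → true
  renewal applicant: yes → true
  essays submitted ≥ 3: 1 ≥ 3 is false
  GPA ≥ 3.66: 3.79 ≥ 3.66 is true
  academic standing = probation: probation == probation is true
Combine:
[1.2] NOT true = false
[1] false OR false OR false = false
[2.2] NOT true = false
[2] false OR false OR true = true
[3.1] NOT false = true
[3] true OR false = true
[4] true OR true = true
[5] false OR true = true
[6.2] NOT true = false
[6] true OR false = true
[root] false AND true AND true AND true AND true AND true = false
Overall: false → declined

Declined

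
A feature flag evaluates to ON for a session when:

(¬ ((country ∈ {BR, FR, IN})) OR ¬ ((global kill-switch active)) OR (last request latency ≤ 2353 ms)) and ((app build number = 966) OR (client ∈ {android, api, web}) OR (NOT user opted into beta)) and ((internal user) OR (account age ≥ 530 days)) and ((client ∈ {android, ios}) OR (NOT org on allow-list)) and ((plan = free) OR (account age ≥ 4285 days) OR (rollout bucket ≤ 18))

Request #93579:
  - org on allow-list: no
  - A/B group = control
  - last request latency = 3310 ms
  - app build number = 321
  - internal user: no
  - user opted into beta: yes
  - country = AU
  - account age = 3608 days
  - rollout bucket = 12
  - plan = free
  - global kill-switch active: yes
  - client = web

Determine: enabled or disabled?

Enabled

Atomic conditions:
  country ∈ {BR, FR, IN}: AU is not in the set → false
  global kill-switch active: yes → true
  last request latency ≤ 2353 ms: 3310 ≤ 2353 is false
  app build number = 966: 321 == 966 is false
  client ∈ {android, api, web}: web is in the set → true
  NOT user opted into beta: yes → false
  internal user: no → false
  account age ≥ 530 days: 3608 ≥ 530 is true
  client ∈ {android, ios}: web is not in the set → false
  NOT org on allow-list: no → true
  plan = free: free == free is true
  account age ≥ 4285 days: 3608 ≥ 4285 is false
  rollout bucket ≤ 18: 12 ≤ 18 is true
Combine:
[1.1] NOT false = true
[1.2] NOT true = false
[1] true OR false OR false = true
[2] false OR true OR false = true
[3] false OR true = true
[4] false OR true = true
[5] true OR false OR true = true
[root] true AND true AND true AND true AND true = true
Overall: true → enabled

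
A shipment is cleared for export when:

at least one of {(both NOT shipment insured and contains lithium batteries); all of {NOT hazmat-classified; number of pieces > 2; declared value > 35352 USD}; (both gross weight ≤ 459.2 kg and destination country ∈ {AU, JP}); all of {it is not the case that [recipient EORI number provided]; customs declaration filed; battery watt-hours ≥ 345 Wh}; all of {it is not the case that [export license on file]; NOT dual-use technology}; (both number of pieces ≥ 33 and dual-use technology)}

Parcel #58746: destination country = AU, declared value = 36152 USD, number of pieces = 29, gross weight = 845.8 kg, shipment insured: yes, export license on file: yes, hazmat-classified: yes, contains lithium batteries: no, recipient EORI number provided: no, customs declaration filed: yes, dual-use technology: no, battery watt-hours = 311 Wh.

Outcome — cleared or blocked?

Atomic conditions:
  NOT shipment insured: yes → false
  contains lithium batteries: no → false
  NOT hazmat-classified: yes → false
  number of pieces > 2: 29 > 2 is true
  declared value > 35352 USD: 36152 > 35352 is true
  gross weight ≤ 459.2 kg: 845.8 ≤ 459.2 is false
  destination country ∈ {AU, JP}: AU is in the set → true
  recipient EORI number provided: no → false
  customs declaration filed: yes → true
  battery watt-hours ≥ 345 Wh: 311 ≥ 345 is false
  export license on file: yes → true
  NOT dual-use technology: no → true
  number of pieces ≥ 33: 29 ≥ 33 is false
  dual-use technology: no → false
Combine:
[1] false AND false = false
[2] false AND true AND true = false
[3] false AND true = false
[4.1] NOT false = true
[4] true AND true AND false = false
[5.1] NOT true = false
[5] false AND true = false
[6] false AND false = false
[root] false OR false OR false OR false OR false OR false = false
Overall: false → blocked

Blocked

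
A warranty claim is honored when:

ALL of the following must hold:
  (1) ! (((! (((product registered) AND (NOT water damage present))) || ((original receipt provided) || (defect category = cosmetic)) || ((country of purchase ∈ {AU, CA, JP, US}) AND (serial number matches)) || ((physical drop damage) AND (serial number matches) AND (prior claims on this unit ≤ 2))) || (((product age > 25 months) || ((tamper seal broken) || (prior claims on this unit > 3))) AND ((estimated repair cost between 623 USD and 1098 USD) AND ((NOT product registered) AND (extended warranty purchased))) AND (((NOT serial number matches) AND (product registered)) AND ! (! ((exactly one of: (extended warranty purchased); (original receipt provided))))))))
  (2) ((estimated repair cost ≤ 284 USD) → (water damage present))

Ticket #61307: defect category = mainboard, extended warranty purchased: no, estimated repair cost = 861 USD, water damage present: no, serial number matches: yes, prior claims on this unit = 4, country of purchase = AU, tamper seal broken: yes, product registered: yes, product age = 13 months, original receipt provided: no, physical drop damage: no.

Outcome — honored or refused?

Refused

Atomic conditions:
  product registered: yes → true
  NOT water damage present: no → true
  original receipt provided: no → false
  defect category = cosmetic: mainboard == cosmetic is false
  country of purchase ∈ {AU, CA, JP, US}: AU is in the set → true
  serial number matches: yes → true
  physical drop damage: no → false
  prior claims on this unit ≤ 2: 4 ≤ 2 is false
  product age > 25 months: 13 > 25 is false
  tamper seal broken: yes → true
  prior claims on this unit > 3: 4 > 3 is true
  estimated repair cost between 623 USD and 1098 USD: 861 in [623, 1098] is true
  NOT product registered: yes → false
  extended warranty purchased: no → false
  NOT serial number matches: yes → false
  estimated repair cost ≤ 284 USD: 861 ≤ 284 is false
  water damage present: no → false
Combine:
[1.1.1.1.1] true AND true = true
[1.1.1.1] NOT true = false
[1.1.1.2] false OR false = false
[1.1.1.3] true AND true = true
[1.1.1.4] false AND true AND false = false
[1.1.1] false OR false OR true OR false = true
[1.1.2.1.2] true OR true = true
[1.1.2.1] false OR true = true
[1.1.2.2.2] false AND false = false
[1.1.2.2] true AND false = false
[1.1.2.3.1] false AND true = false
[1.1.2.3.2.1.1] exactly-one(false, false) = false
[1.1.2.3.2.1] NOT false = true
[1.1.2.3.2] NOT true = false
[1.1.2.3] false AND false = false
[1.1.2] true AND false AND false = false
[1.1] true OR false = true
[1] NOT true = false
[2] false → false (antecedent false ⇒ implication holds) = true
[root] false AND true = false
Overall: false → refused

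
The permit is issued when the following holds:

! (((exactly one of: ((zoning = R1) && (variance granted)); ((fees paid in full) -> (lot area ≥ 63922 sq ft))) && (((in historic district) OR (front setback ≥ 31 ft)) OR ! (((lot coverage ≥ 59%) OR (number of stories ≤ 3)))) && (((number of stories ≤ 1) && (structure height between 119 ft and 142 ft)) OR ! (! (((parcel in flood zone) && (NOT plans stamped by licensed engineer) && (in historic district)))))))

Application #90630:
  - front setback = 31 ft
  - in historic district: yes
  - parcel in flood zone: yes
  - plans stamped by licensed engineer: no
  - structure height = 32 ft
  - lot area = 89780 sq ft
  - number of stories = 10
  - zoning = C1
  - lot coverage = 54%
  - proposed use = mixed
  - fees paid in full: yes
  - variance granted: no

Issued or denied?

Atomic conditions:
  zoning = R1: C1 == R1 is false
  variance granted: no → false
  fees paid in full: yes → true
  lot area ≥ 63922 sq ft: 89780 ≥ 63922 is true
  in historic district: yes → true
  front setback ≥ 31 ft: 31 ≥ 31 is true
  lot coverage ≥ 59%: 54 ≥ 59 is false
  number of stories ≤ 3: 10 ≤ 3 is false
  number of stories ≤ 1: 10 ≤ 1 is false
  structure height between 119 ft and 142 ft: 32 in [119, 142] is false
  parcel in flood zone: yes → true
  NOT plans stamped by licensed engineer: no → true
Combine:
[1.1.1] false AND false = false
[1.1.2] true → true = true
[1.1] exactly-one(false, true) = true
[1.2.1] true OR true = true
[1.2.2.1] false OR false = false
[1.2.2] NOT false = true
[1.2] true OR true = true
[1.3.1] false AND false = false
[1.3.2.1.1] true AND true AND true = true
[1.3.2.1] NOT true = false
[1.3.2] NOT false = true
[1.3] false OR true = true
[1] true AND true AND true = true
[root] NOT true = false
Overall: false → denied

Denied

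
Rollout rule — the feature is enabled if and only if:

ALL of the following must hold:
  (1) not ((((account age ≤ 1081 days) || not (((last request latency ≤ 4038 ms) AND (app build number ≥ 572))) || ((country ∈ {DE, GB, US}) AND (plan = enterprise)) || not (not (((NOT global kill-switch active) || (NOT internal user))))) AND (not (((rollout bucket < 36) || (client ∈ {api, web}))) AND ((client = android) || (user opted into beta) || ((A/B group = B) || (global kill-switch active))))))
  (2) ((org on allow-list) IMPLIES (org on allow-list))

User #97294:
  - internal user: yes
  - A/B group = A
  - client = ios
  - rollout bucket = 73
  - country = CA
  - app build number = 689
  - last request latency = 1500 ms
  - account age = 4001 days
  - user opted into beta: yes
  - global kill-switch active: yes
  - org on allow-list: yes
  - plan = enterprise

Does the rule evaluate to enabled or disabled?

Enabled

Atomic conditions:
  account age ≤ 1081 days: 4001 ≤ 1081 is false
  last request latency ≤ 4038 ms: 1500 ≤ 4038 is true
  app build number ≥ 572: 689 ≥ 572 is true
  country ∈ {DE, GB, US}: CA is not in the set → false
  plan = enterprise: enterprise == enterprise is true
  NOT global kill-switch active: yes → false
  NOT internal user: yes → false
  rollout bucket < 36: 73 < 36 is false
  client ∈ {api, web}: ios is not in the set → false
  client = android: ios == android is false
  user opted into beta: yes → true
  A/B group = B: A == B is false
  global kill-switch active: yes → true
  org on allow-list: yes → true
Combine:
[1.1.1.2.1] true AND true = true
[1.1.1.2] NOT true = false
[1.1.1.3] false AND true = false
[1.1.1.4.1.1] false OR false = false
[1.1.1.4.1] NOT false = true
[1.1.1.4] NOT true = false
[1.1.1] false OR false OR false OR false = false
[1.1.2.1.1] false OR false = false
[1.1.2.1] NOT false = true
[1.1.2.2.3] false OR true = true
[1.1.2.2] false OR true OR true = true
[1.1.2] true AND true = true
[1.1] false AND true = false
[1] NOT false = true
[2] true → true = true
[root] true AND true = true
Overall: true → enabled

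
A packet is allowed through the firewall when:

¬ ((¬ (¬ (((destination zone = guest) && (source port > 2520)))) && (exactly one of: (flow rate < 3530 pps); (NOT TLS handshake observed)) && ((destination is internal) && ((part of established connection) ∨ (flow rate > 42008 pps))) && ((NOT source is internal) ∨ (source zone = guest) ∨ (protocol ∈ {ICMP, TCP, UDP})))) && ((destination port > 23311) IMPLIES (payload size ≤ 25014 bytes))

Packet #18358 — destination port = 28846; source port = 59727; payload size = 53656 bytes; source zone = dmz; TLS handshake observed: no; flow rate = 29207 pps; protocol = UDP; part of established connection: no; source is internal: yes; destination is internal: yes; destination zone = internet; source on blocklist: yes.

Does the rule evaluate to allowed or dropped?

Dropped

Atomic conditions:
  destination zone = guest: internet == guest is false
  source port > 2520: 59727 > 2520 is true
  flow rate < 3530 pps: 29207 < 3530 is false
  NOT TLS handshake observed: no → true
  destination is internal: yes → true
  part of established connection: no → false
  flow rate > 42008 pps: 29207 > 42008 is false
  NOT source is internal: yes → false
  source zone = guest: dmz == guest is false
  protocol ∈ {ICMP, TCP, UDP}: UDP is in the set → true
  destination port > 23311: 28846 > 23311 is true
  payload size ≤ 25014 bytes: 53656 ≤ 25014 is false
Combine:
[1.1.1.1.1] false AND true = false
[1.1.1.1] NOT false = true
[1.1.1] NOT true = false
[1.1.2] exactly-one(false, true) = true
[1.1.3.2] false OR false = false
[1.1.3] true AND false = false
[1.1.4] false OR false OR true = true
[1.1] false AND true AND false AND true = false
[1] NOT false = true
[2] true → false = false
[root] true AND false = false
Overall: false → dropped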